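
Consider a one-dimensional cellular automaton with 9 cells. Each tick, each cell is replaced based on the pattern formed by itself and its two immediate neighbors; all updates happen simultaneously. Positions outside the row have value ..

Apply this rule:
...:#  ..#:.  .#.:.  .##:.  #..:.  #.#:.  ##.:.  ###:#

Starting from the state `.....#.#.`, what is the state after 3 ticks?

......##.

tick 1: ####.....
tick 2: .##..####
tick 3: ......##.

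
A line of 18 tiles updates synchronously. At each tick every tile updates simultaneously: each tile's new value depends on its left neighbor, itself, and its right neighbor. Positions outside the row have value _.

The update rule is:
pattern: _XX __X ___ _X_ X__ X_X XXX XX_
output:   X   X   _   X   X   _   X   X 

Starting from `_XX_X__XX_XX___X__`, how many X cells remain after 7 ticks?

15

XXX_XXXXX_XXX_XXX_
XXX_XXXXX_XXX_XXXX
XXX_XXXXX_XXX_XXXX  (fixed point — unchanged through tick 7)
count of X: 15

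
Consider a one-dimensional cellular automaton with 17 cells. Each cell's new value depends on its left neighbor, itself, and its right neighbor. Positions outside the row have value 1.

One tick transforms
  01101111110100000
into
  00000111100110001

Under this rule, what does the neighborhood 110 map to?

0

At position 2 the neighborhood is 110; the next row has 0 there.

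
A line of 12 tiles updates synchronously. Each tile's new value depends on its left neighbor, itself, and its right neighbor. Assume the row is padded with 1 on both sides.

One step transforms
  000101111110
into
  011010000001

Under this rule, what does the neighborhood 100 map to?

0

At position 0 the neighborhood is 100; the next row has 0 there.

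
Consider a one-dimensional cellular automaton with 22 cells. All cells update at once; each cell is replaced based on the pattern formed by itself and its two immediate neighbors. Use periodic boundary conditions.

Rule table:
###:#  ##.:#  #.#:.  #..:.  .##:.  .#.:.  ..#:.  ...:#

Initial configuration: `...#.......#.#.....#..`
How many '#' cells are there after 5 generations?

##...#####.....###...#
##.#..####.###..##.#..
.#.....###..##...#....
...###..##...#.#...###
.#..##...#.#.....#..##
count of #: 8

8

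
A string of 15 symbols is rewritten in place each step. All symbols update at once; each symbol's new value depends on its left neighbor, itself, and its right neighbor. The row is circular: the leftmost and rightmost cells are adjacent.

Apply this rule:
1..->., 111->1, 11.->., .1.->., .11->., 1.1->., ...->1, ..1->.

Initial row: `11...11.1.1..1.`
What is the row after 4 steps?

.......11111111

...1...........
11...1111111111
1..1..111111111
.......11111111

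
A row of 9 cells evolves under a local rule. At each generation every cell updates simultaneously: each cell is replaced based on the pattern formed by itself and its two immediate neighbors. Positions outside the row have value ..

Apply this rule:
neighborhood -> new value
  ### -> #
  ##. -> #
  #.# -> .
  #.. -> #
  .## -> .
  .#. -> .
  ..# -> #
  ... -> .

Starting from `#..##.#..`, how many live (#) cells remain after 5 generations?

4

.##.#..#.
#.#..##.#
...##.#..
..#.#..#.
.#...##.#
count of #: 4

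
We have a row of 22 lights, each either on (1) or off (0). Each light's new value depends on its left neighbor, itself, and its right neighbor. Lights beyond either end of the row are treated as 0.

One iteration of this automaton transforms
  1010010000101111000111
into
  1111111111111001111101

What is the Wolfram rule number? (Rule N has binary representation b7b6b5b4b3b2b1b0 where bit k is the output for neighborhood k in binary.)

127

position 13: 111 → 0  (bit 7 = 0)
position 15: 110 → 1  (bit 6 = 1)
position 1: 101 → 1  (bit 5 = 1)
position 3: 100 → 1  (bit 4 = 1)
position 12: 011 → 1  (bit 3 = 1)
position 0: 010 → 1  (bit 2 = 1)
position 4: 001 → 1  (bit 1 = 1)
position 7: 000 → 1  (bit 0 = 1)
bits b7..b0 = 01111111 = 127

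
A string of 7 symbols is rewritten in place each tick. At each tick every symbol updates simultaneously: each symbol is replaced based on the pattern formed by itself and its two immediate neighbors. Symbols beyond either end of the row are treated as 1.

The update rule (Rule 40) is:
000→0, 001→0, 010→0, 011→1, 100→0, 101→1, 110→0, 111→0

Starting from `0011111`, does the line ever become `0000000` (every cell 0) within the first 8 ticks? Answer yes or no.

0010000
0000000
all cells are 0 at tick 2

yes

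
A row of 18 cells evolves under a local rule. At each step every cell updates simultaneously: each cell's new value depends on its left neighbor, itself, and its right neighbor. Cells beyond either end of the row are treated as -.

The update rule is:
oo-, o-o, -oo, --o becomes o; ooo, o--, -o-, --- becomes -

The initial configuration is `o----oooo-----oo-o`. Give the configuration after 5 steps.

oo----o--oooooo---

step 1: ----oo--o----oooo-
step 2: ---ooo-o----oo--o-
step 3: --oo-oo----ooo-o--
step 4: -oooooo---oo-oo---
step 5: oo----o--oooooo---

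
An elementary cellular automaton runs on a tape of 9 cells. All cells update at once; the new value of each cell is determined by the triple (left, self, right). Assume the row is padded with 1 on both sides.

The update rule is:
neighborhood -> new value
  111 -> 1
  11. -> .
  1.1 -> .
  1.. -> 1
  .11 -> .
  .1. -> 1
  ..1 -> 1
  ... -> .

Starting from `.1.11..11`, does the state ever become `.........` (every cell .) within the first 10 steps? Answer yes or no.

no

step 1: .1...11.1
step 2: .11.1....
step 3: ....11..1
step 4: 1..1..11.
step 5: .11111...
step 6: ..111.1.1
step 7: 11.1..1..
step 8: 1..111111
step 9: .11.11111
step 10: .....1111
step 10 is .....1111, still not uniform .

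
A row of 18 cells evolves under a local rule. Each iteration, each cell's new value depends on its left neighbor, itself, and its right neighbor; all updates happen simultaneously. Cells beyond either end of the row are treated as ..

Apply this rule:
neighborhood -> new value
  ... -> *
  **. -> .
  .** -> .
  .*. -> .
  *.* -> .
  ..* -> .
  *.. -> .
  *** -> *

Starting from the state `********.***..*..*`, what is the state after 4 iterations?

iteration 1: .******...*.......
iteration 2: ..****..*...******
iteration 3: *..**.....*..****.
iteration 4: ......***.....**..

......***.....**..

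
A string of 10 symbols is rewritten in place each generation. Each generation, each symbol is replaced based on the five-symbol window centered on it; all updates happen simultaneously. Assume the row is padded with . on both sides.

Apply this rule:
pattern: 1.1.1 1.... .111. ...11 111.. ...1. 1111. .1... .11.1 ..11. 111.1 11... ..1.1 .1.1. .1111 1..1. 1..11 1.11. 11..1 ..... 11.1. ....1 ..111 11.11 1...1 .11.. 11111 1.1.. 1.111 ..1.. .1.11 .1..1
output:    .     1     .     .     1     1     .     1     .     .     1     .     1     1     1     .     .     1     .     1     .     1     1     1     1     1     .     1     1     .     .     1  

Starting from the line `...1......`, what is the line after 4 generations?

111.111111
1.1111...1
1.11.1.11.
1.1....11.

1.1....11.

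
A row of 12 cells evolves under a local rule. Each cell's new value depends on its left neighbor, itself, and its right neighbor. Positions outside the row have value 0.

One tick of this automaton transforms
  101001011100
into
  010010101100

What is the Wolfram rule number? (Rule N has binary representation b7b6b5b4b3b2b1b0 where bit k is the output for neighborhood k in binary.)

226

position 8: 111 → 1  (bit 7 = 1)
position 9: 110 → 1  (bit 6 = 1)
position 1: 101 → 1  (bit 5 = 1)
position 3: 100 → 0  (bit 4 = 0)
position 7: 011 → 0  (bit 3 = 0)
position 0: 010 → 0  (bit 2 = 0)
position 4: 001 → 1  (bit 1 = 1)
position 11: 000 → 0  (bit 0 = 0)
bits b7..b0 = 11100010 = 226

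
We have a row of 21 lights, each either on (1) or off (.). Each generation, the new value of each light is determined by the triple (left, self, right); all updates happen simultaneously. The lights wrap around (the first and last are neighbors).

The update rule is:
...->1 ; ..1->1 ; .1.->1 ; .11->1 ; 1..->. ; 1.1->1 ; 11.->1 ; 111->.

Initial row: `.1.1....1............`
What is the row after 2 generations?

generation 1: 1111.1111.11111111111
generation 2: ...111..111..........

...111..111..........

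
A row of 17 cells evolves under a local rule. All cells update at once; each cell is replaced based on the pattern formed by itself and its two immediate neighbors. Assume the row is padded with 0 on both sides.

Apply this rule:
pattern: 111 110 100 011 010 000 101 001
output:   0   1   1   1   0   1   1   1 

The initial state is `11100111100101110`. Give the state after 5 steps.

01111100111000011

10111100111011011
01100111101111111
11111100111000001
10000111101111110
01111100111000011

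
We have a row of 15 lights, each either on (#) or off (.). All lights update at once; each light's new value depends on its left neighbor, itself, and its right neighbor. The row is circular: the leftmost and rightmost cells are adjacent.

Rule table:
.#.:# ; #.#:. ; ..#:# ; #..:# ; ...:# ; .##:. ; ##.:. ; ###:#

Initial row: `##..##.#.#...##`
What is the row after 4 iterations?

###.......##.##

iteration 1: #.##...#.####.#
iteration 2: ....####..##...
iteration 3: ####.##.##..###
iteration 4: ###.......##.##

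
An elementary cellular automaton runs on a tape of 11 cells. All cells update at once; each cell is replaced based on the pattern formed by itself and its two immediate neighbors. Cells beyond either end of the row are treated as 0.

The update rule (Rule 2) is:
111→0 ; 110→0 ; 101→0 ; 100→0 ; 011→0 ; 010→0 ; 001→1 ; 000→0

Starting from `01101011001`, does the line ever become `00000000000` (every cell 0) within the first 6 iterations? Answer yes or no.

no

iteration 1: 10000000010
iteration 2: 00000000100
iteration 3: 00000001000
iteration 4: 00000010000
iteration 5: 00000100000
iteration 6: 00001000000
iteration 6 is 00001000000, still not uniform 0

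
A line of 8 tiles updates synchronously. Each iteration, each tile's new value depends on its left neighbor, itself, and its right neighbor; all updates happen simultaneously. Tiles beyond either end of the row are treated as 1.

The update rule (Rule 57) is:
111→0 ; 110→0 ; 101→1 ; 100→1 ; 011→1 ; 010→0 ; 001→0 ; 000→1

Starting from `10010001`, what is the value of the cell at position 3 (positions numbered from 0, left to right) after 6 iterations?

1

iteration 1: 01001101
iteration 2: 10101011
iteration 3: 01010110
iteration 4: 10101101
iteration 5: 01011011
iteration 6: 10110110
position 3 holds 1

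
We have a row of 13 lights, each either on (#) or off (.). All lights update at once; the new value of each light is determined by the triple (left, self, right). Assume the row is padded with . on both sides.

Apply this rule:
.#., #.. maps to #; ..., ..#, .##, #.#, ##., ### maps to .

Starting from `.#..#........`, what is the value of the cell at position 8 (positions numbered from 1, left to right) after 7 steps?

.##.##.......
......#......
......##.....
........#....
........##...
..........#..
..........##.
position 8 holds .

.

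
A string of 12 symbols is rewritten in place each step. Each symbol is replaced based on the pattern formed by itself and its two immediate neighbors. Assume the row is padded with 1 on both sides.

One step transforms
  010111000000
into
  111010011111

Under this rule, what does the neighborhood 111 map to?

At position 4 the neighborhood is 111; the next row has 1 there.

1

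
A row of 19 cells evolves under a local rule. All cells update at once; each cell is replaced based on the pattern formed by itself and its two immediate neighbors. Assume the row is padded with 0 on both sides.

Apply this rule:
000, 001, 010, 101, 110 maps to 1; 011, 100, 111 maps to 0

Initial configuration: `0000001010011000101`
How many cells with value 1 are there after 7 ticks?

tick 1: 1111111110101011111
tick 2: 0000000011111100001
tick 3: 1111111100000101111
tick 4: 0000000101111110001
tick 5: 1111111110000010111
tick 6: 0000000010111111001
tick 7: 1111111111000001011
count of 1: 13

13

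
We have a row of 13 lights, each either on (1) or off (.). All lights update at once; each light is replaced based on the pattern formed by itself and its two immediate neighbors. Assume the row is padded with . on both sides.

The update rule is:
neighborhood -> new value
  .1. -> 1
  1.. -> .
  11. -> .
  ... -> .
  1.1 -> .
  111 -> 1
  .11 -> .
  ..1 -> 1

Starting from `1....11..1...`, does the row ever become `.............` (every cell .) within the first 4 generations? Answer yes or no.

1...1...11...
1..11..1.....
1.1...11.....
1.1..1.......
generation 4 is 1.1..1......., still not uniform .

no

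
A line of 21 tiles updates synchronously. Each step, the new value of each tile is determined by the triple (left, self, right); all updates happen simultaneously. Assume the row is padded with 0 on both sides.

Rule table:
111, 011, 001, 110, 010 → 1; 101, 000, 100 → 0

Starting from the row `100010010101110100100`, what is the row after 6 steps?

step 1: 100110110101110101100
step 2: 101110110101110101100
step 3: 101110110101110101100  (fixed point — unchanged through step 6)

101110110101110101100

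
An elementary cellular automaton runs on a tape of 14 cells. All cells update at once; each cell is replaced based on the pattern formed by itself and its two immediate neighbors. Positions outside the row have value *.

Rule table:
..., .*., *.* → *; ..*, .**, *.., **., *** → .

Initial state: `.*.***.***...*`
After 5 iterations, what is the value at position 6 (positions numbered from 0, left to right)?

***...*....*..
....*.*.**.*..
.**.****..**..
*..*..........
...*.********.
position 6 holds *

*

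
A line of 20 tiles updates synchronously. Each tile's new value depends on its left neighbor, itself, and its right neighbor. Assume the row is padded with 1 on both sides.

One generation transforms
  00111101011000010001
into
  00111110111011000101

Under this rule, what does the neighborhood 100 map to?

0

At position 0 the neighborhood is 100; the next row has 0 there.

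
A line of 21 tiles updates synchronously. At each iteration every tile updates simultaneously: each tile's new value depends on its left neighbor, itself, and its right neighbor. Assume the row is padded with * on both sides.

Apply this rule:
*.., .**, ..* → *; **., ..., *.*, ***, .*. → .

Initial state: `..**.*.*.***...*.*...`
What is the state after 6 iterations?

iteration 1: ***......*..*.*...*.*
iteration 2: ...*....*.**...*.*..*
iteration 3: *.*.*..*..*.*.*...***
iteration 4: .....**.**.....*.**..
iteration 5: *...**..*.*...*..*.**
iteration 6: .*.**.**...*.*.**..*.

.*.**.**...*.*.**..*.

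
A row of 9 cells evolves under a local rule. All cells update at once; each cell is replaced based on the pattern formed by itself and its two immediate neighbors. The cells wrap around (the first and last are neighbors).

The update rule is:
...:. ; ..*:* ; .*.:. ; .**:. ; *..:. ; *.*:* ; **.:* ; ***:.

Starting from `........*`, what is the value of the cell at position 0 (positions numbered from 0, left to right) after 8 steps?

.......*.
......*..
.....*...
....*....
...*.....
..*......
.*.......
*........
position 0 holds *

*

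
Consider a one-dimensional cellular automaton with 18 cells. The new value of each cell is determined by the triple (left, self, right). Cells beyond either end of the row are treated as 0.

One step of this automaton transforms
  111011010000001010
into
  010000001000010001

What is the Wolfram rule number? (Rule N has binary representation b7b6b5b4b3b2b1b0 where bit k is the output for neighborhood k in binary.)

146

position 1: 111 → 1  (bit 7 = 1)
position 2: 110 → 0  (bit 6 = 0)
position 3: 101 → 0  (bit 5 = 0)
position 8: 100 → 1  (bit 4 = 1)
position 0: 011 → 0  (bit 3 = 0)
position 7: 010 → 0  (bit 2 = 0)
position 13: 001 → 1  (bit 1 = 1)
position 9: 000 → 0  (bit 0 = 0)
bits b7..b0 = 10010010 = 146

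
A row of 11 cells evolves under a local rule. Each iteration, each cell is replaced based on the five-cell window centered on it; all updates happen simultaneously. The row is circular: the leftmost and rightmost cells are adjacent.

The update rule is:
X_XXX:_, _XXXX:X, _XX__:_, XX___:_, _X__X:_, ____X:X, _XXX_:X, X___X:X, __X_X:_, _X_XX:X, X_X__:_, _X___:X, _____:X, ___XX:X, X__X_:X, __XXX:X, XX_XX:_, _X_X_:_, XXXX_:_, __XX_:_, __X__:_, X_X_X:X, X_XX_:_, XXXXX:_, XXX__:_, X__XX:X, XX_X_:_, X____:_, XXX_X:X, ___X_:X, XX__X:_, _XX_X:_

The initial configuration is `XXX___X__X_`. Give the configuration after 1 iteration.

_X__XX__X_X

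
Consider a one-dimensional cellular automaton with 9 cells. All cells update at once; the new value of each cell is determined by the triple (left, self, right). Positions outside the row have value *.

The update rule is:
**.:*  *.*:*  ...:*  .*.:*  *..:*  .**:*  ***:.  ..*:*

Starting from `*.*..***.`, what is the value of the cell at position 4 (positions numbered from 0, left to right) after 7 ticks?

*

tick 1: ******.**
tick 2: .....***.
tick 3: ******.**  (repeats tick 1; period 2)
tick 7: ******.**
position 4 holds *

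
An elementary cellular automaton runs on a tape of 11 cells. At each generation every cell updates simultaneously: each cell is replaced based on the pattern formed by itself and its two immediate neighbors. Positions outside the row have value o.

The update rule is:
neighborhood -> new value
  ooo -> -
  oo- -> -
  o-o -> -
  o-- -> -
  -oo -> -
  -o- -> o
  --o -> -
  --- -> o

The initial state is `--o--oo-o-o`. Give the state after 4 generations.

--o-ooo-o--

--o-----o--
--o-ooo-o--
--o-----o--  (repeats generation 1; period 2)
generation 4: --o-ooo-o--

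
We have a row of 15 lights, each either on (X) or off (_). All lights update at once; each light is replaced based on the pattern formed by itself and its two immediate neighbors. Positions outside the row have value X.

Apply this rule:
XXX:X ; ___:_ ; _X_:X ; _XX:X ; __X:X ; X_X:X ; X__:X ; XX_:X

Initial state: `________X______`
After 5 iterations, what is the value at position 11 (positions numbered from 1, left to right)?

X

X______XXX____X
XX____XXXXX__XX
XXX__XXXXXXXXXX
XXXXXXXXXXXXXXX
XXXXXXXXXXXXXXX
position 11 holds X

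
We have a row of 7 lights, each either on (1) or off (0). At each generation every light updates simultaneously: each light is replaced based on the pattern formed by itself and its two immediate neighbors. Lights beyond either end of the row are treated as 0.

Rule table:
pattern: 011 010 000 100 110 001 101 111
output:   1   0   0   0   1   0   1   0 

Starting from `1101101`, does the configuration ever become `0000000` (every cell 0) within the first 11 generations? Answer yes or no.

yes

generation 1: 1111110
generation 2: 1000010
generation 3: 0000000
all cells are 0 at generation 3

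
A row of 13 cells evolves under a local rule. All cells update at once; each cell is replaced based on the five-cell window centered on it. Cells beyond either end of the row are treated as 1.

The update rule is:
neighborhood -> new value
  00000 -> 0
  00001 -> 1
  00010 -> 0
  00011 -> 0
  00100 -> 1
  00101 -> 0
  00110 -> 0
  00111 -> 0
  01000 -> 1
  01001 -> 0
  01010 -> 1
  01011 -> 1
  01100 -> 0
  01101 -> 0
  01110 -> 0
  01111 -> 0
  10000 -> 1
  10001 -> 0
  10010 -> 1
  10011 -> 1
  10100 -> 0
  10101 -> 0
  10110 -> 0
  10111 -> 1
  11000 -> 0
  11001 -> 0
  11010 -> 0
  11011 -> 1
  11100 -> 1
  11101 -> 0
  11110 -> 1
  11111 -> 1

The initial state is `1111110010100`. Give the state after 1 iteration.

1111110101001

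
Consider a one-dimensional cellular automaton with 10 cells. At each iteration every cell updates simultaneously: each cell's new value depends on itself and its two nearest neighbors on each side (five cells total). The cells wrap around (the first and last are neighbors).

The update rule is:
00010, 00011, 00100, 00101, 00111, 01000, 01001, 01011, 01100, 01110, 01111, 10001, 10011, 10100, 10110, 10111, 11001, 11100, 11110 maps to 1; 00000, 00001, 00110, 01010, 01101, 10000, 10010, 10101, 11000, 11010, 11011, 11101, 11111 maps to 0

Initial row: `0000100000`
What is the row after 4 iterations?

0001110000
0011110000
0111110000
1110110000

1110110000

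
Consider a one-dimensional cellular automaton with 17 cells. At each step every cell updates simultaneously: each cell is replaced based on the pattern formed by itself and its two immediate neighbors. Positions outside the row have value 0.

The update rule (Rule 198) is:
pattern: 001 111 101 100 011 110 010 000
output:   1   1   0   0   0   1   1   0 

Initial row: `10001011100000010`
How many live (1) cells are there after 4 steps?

step 1: 10011001100000110
step 2: 10101010100001010
step 3: 10101010100011010
step 4: 10101010100101010
count of 1: 8

8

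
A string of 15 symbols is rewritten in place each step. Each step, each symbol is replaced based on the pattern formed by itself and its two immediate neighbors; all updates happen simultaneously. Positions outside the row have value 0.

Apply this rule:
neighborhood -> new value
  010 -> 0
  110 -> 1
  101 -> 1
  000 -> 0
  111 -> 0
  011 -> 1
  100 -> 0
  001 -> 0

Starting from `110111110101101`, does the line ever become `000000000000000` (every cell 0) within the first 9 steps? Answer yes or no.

111100011011110
100100011110010
000000010010000
000000000000000
all cells are 0 at step 4

yes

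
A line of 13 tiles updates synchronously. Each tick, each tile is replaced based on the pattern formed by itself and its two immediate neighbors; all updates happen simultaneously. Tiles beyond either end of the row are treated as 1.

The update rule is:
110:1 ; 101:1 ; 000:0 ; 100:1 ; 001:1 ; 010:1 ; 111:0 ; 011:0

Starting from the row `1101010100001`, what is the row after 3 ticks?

1100000100000

0111111110010
1000000011111
1100000100000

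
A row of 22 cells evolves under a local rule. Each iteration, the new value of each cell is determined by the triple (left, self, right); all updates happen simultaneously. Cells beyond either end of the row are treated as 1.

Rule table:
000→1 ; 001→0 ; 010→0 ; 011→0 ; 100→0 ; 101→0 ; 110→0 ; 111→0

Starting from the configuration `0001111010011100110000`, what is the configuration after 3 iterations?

iteration 1: 0100000000000000000110
iteration 2: 0001111111111111110000
iteration 3: 0100000000000000000110

0100000000000000000110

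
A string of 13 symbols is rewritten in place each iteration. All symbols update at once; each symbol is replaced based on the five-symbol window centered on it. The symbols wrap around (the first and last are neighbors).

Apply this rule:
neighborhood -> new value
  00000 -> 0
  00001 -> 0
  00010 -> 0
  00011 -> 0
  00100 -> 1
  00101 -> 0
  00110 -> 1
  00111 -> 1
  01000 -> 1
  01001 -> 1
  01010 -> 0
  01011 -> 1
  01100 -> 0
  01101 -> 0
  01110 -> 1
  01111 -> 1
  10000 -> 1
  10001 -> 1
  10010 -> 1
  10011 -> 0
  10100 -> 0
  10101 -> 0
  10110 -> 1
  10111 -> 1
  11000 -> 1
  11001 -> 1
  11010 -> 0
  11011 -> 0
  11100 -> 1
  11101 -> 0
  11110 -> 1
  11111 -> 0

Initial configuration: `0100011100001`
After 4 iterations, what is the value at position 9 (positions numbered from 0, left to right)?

0011011111000
0010011011110
1011010011111
0010001011001
position 9 holds 1

1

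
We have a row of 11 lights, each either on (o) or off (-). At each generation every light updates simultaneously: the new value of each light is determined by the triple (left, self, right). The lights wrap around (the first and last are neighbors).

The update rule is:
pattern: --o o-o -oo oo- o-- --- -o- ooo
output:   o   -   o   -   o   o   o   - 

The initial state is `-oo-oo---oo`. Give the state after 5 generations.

generation 1: -o--o-oooo-
generation 2: ooooo-o---o
generation 3: ------ooooo
generation 4: ooooooo----
generation 5: o------oooo

o------oooo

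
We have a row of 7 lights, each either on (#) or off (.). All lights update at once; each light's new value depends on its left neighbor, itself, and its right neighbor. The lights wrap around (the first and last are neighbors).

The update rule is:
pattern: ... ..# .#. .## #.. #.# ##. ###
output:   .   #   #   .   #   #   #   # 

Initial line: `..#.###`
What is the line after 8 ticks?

####.##

####.##
#####.#
######.
.######
#.#####
##.####
###.###
####.##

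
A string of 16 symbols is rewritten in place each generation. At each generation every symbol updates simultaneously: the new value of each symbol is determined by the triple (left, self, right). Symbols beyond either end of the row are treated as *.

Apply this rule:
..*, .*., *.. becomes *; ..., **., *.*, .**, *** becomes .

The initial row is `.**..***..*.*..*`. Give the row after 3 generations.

...**...***.***.
*.*..*.*........
..****.**......*

..****.**......*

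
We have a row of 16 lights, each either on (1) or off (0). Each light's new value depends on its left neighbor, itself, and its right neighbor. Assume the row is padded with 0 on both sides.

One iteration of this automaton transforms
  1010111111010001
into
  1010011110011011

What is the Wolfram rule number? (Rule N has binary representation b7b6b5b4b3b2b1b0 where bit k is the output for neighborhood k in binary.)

150

position 5: 111 → 1  (bit 7 = 1)
position 9: 110 → 0  (bit 6 = 0)
position 1: 101 → 0  (bit 5 = 0)
position 12: 100 → 1  (bit 4 = 1)
position 4: 011 → 0  (bit 3 = 0)
position 0: 010 → 1  (bit 2 = 1)
position 14: 001 → 1  (bit 1 = 1)
position 13: 000 → 0  (bit 0 = 0)
bits b7..b0 = 10010110 = 150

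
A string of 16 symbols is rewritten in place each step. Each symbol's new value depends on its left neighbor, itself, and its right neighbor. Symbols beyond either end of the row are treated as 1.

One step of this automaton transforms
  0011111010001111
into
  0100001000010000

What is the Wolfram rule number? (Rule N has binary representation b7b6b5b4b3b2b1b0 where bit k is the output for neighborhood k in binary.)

position 3: 111 → 0  (bit 7 = 0)
position 6: 110 → 1  (bit 6 = 1)
position 7: 101 → 0  (bit 5 = 0)
position 0: 100 → 0  (bit 4 = 0)
position 2: 011 → 0  (bit 3 = 0)
position 8: 010 → 0  (bit 2 = 0)
position 1: 001 → 1  (bit 1 = 1)
position 10: 000 → 0  (bit 0 = 0)
bits b7..b0 = 01000010 = 66

66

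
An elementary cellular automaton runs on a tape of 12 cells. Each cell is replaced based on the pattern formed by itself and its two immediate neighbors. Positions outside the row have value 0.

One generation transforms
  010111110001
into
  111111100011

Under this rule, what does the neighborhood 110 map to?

0

At position 7 the neighborhood is 110; the next row has 0 there.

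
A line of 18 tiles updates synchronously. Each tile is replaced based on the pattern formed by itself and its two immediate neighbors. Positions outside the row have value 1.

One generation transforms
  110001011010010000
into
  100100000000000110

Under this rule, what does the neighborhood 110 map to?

0

At position 1 the neighborhood is 110; the next row has 0 there.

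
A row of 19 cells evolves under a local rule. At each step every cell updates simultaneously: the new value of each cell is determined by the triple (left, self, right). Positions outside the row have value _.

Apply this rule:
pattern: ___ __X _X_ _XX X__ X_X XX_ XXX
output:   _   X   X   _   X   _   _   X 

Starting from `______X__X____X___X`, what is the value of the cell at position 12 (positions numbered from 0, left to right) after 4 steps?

_

_____XXXXXX__XXX_XX
____X_XXXX_XX_X____
___XX__XX_____XX___
__X__XX__X___X__X__
position 12 holds _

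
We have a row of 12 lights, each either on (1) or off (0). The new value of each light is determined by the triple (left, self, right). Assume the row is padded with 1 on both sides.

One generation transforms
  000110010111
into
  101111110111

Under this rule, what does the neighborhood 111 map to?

1

At position 10 the neighborhood is 111; the next row has 1 there.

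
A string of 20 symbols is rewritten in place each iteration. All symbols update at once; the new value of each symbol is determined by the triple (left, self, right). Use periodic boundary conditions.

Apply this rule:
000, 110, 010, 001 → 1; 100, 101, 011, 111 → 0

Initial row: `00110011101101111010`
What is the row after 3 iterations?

11010100100100001010
01010101101101111010
11010100100100001010

11010100100100001010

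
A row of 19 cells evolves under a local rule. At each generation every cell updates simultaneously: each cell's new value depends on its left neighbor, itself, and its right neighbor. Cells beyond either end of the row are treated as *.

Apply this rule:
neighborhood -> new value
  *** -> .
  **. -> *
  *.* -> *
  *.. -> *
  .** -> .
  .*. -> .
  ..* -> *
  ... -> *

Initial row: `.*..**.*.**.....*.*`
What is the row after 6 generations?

.**.**.**....**.***

generation 1: *.**.**.*.******.*.
generation 2: **.**.**.*.....**.*
generation 3: .**.**.**.*****.**.
generation 4: *.**.**.**....**.**
generation 5: **.**.**.*****.**..
generation 6: .**.**.**....**.***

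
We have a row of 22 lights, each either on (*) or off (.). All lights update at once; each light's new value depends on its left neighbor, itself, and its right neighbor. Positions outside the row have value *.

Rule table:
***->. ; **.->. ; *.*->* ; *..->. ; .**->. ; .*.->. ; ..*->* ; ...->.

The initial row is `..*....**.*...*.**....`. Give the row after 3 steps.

.*....*..*...*.*.....*
*....*..*...*.*.....*.
....*..*...*.*.....*.*

....*..*...*.*.....*.*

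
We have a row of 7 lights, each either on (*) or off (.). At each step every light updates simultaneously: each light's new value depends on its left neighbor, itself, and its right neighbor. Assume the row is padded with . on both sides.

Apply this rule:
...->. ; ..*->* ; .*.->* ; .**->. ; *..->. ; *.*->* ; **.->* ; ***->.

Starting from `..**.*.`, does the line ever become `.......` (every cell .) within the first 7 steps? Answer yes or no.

.*.***.
***..*.
..*.**.
.***.*.
*..***.
*.*..*.
***.**.
step 7 is ***.**., still not uniform .

no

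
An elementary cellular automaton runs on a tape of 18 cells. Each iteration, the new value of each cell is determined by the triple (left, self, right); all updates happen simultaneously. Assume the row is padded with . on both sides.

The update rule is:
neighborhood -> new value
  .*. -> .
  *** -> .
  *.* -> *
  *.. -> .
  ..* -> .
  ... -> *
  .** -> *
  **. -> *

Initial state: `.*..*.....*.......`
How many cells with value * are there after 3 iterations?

8

......***...******
*****.*.*.*.*....*
*...**.*.*.*..**..
count of *: 8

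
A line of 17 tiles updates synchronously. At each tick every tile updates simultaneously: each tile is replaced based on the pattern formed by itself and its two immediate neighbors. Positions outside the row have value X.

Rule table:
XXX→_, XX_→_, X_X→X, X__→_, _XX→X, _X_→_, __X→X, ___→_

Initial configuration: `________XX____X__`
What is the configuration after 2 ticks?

______XX____X__XX

tick 1: _______XX____X__X
tick 2: ______XX____X__XX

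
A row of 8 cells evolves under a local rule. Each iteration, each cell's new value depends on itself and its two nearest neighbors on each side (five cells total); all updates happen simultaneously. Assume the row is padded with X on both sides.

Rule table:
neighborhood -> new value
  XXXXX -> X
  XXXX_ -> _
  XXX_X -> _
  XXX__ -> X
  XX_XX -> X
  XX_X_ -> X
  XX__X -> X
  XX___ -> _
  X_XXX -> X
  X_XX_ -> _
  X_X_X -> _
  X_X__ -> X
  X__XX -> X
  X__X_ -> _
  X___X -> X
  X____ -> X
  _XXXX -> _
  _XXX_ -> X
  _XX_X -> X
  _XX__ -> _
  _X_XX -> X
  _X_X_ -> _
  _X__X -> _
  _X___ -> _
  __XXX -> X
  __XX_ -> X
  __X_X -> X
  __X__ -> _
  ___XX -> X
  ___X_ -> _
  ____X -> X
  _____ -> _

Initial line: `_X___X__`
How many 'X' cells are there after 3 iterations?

7

iteration 1: XX_X___X
iteration 2: __XX_XXX
iteration 3: XXXXXX_X
count of X: 7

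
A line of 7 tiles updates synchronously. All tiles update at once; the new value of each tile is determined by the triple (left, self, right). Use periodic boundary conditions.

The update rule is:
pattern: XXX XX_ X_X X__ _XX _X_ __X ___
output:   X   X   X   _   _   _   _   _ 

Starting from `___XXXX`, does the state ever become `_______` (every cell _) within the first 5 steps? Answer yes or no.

____XXX
_____XX
______X
_______
all cells are _ at step 4

yes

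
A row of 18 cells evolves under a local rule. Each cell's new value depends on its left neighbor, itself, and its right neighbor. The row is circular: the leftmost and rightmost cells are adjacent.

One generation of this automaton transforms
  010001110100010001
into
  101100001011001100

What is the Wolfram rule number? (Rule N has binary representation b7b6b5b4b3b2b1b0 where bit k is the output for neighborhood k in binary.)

position 6: 111 → 0  (bit 7 = 0)
position 7: 110 → 0  (bit 6 = 0)
position 0: 101 → 1  (bit 5 = 1)
position 2: 100 → 1  (bit 4 = 1)
position 5: 011 → 0  (bit 3 = 0)
position 1: 010 → 0  (bit 2 = 0)
position 4: 001 → 0  (bit 1 = 0)
position 3: 000 → 1  (bit 0 = 1)
bits b7..b0 = 00110001 = 49

49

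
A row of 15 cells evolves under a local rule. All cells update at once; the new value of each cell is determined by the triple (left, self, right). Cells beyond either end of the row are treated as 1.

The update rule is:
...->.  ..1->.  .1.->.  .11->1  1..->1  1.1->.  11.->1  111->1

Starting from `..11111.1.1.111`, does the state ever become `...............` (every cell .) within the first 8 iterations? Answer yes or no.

1.11111.....111
1.111111....111
1.1111111...111
1.11111111..111
1.111111111.111
1.111111111.111  (fixed point — unchanged through iteration 8)
iteration 8 is 1.111111111.111, still not uniform .

no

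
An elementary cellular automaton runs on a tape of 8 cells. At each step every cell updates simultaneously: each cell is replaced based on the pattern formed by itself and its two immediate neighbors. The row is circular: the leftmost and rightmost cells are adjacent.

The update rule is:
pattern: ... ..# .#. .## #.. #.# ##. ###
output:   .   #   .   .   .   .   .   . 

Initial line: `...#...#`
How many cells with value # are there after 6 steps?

2

..#...#.
.#...#..
#...#...
...#...#  (repeats step 0; period 4)
step 6: .#...#..
count of #: 2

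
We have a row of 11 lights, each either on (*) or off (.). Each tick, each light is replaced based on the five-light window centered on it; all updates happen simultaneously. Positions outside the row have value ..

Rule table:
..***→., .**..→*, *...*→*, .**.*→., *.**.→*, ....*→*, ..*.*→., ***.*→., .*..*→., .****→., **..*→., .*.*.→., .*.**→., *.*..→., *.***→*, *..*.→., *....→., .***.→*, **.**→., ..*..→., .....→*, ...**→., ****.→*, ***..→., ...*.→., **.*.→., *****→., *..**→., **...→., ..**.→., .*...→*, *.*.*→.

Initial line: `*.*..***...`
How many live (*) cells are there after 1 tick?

2

......*...*
count of *: 2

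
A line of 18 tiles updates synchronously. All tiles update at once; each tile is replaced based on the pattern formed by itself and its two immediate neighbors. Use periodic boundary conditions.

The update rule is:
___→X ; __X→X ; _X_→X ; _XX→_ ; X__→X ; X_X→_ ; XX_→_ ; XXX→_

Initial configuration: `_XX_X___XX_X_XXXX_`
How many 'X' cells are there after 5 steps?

X___XXXX___X_____X
_XXX____XXXXXXXXX_
X___XXXX_________X
_XXX____XXXXXXXXX_  (repeats step 2; period 2)
step 5: X___XXXX_________X
count of X: 6

6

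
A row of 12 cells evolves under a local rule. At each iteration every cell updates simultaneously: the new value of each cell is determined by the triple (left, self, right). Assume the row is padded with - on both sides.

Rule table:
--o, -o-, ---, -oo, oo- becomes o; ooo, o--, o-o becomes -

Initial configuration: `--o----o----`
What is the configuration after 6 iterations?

o-o-o-oo-o-o

ooo-oooo-ooo
o-o-o--o-o-o
o-o-o-oo-o-o
o-o-o-oo-o-o  (fixed point — unchanged through iteration 6)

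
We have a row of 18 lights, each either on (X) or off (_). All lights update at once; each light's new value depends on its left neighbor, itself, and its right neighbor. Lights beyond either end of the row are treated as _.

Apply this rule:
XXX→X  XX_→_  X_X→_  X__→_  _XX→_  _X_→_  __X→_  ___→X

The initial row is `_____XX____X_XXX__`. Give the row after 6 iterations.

__XXX______XXXXXXX

iteration 1: XXXX____XX____X__X
iteration 2: _XX__XX____XX_____
iteration 3: ________XX____XXXX
iteration 4: XXXXXXX____XX__XX_
iteration 5: _XXXXX__XX________
iteration 6: __XXX______XXXXXXX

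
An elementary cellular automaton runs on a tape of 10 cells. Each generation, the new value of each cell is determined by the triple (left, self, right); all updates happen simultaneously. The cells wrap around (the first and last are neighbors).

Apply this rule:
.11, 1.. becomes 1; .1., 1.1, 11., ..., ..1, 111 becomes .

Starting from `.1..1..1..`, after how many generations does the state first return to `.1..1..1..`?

..1..1..1.
...1..1..1
1...1..1..
.1...1..1.
..1...1..1
1..1...1..
.1..1...1.
..1..1...1
1..1..1...
.1..1..1..

10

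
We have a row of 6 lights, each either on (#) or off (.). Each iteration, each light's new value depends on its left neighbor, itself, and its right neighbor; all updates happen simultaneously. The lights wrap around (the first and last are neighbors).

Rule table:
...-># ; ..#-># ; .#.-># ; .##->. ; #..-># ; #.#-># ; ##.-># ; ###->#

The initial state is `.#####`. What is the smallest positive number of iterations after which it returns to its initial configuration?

6

iteration 1: #.####
iteration 2: ##.###
iteration 3: ###.##
iteration 4: ####.#
iteration 5: #####.
iteration 6: .#####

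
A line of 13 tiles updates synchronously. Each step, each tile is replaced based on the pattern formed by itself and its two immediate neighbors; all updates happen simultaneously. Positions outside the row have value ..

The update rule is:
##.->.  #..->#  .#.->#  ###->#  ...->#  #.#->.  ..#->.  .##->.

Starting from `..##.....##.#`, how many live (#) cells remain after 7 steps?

#...####....#
###..##.###.#
.#.#.....#..#
.#.#####.##.#
.#..###.....#
.##..#.####.#
...#.#..##..#
count of #: 5

5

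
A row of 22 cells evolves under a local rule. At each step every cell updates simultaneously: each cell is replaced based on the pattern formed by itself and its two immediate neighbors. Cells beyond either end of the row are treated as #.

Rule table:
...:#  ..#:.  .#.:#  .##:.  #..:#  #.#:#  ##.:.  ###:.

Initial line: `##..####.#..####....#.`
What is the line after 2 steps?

step 1: ..#.....###.....###.##
step 2: #.#####....####....#..

#.#####....####....#..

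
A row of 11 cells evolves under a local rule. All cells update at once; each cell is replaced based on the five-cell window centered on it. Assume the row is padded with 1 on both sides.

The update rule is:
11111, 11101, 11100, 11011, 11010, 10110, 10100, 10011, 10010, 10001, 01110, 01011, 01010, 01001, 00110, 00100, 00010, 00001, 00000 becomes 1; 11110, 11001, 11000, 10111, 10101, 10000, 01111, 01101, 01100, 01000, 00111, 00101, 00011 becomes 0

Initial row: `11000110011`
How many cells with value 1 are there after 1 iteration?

4

01010100100
count of 1: 4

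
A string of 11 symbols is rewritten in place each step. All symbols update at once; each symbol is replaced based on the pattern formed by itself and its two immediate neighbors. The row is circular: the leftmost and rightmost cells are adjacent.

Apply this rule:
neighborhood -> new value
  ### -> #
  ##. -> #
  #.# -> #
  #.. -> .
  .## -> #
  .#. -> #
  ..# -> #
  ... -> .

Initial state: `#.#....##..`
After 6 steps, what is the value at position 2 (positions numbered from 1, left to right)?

###...###.#
###..######
###.#######
###########
###########  (fixed point — unchanged through step 6)
position 2 holds #

#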